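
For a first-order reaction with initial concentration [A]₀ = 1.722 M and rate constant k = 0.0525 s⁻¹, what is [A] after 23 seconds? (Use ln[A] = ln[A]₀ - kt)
0.5148 M

ln[A] = ln[A]₀ - k·t = ln(1.722) - (0.0525)·(23) = 0.5435 - 1.2075 = -0.6640
[A] = e^(-0.6640) = 0.5148 M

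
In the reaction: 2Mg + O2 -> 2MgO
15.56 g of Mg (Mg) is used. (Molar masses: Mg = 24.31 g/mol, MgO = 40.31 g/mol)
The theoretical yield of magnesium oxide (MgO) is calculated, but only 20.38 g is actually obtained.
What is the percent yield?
Moles of Mg = 15.56 g ÷ 24.31 g/mol = 0.640066 mol
Mole ratio: 2 mol MgO / 2 mol Mg
Moles of MgO = 0.640066 × (2/2) = 0.640066 mol
Theoretical yield = 0.640066 mol × 40.31 g/mol = 25.801 g
Actual yield = 20.38 g
Percent yield = (20.38 / 25.801) × 100% = 79.0%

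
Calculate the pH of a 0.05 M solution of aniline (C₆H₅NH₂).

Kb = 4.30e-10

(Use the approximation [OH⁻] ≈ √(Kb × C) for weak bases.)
pH = 8.67

[OH⁻] = √(Kb × C) = √(4.30e-10 × 0.05) = 4.6368e-06. pOH = 5.33, pH = 14 - pOH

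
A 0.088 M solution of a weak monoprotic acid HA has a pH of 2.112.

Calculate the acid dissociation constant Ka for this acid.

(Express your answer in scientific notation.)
K_a = 7.44e-04

[H⁺] = 10^(−pH) = 10^(−2.112) = 7.727e-03 M. For HA ⇌ H⁺ + A⁻, Ka = x²/(C − x) = (7.727e-03)²/(0.088 − 7.727e-03) = 7.44e-04.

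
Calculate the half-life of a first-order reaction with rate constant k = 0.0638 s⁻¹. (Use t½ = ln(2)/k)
10.86 s

t½ = ln(2)/k = 0.6931/0.0638 = 10.86 s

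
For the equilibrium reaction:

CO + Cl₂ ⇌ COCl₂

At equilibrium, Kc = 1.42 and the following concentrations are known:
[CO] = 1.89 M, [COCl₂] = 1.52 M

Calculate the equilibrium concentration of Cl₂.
[Cl₂] = 0.5664 M

Kc = ([COCl₂]) / ([CO] × [Cl₂]) = 1.42
[Cl₂]^1 = (product terms)/(Kc · other reactant terms) = 1.52 / (1.42 · 1.89) = 0.56636
[Cl₂] = 0.5664 M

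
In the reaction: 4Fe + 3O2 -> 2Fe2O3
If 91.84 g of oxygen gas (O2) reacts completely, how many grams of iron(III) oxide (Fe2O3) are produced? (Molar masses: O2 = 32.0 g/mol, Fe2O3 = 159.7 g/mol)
Moles of O2 = 91.84 g ÷ 32.0 g/mol = 2.87 mol
Mole ratio: 2 mol Fe2O3 / 3 mol O2
Moles of Fe2O3 = 2.87 × (2/3) = 1.91333 mol
Mass of Fe2O3 = 1.91333 mol × 159.7 g/mol = 305.6 g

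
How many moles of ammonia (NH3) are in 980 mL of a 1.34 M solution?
Moles = Molarity × Volume (L)
Moles = 1.34 M × 0.98 L = 1.313 mol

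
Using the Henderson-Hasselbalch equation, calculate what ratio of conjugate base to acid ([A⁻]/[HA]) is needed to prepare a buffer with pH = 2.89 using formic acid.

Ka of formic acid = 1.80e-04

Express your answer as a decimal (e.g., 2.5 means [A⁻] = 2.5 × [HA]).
[A⁻]/[HA] = 0.140

pKa = −log(1.80e-04) = 3.7447. pH = pKa + log([A⁻]/[HA]). 2.89 = 3.7447 + log(ratio). log(ratio) = 2.89 − 3.7447 = -0.8547. ratio = 10^(-0.8547) = 0.140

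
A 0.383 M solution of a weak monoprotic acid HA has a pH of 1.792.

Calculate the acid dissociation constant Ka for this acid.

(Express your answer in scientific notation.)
K_a = 7.10e-04

[H⁺] = 10^(−pH) = 10^(−1.792) = 1.614e-02 M. For HA ⇌ H⁺ + A⁻, Ka = x²/(C − x) = (1.614e-02)²/(0.383 − 1.614e-02) = 7.10e-04.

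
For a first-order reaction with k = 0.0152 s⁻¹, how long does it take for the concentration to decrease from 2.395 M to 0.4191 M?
114.67 s

From ln[A] = ln[A]₀ - k·t: t = ln([A]₀/[A])/k = ln(2.395/0.4191)/0.0152 = ln(5.7146)/0.0152 = 1.7430/0.0152 = 114.67 s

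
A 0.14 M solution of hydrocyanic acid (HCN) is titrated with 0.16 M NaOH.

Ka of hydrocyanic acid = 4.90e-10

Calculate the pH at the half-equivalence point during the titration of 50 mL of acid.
pH = pKa = 9.31

At the half-equivalence point, [HA] = [A⁻], so by Henderson–Hasselbalch pH = pKa + log(1) = pKa.
pKa = −log(4.90e-10) = 9.31.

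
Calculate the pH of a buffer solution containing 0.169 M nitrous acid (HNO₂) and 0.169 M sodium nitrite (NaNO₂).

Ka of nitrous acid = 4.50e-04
pH = 3.35

pKa = -log(4.50e-04) = 3.35. pH = pKa + log([A⁻]/[HA]) = 3.35 + log(0.169/0.169)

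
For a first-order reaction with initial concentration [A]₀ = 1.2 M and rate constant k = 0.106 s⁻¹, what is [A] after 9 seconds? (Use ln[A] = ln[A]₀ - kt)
0.4622 M

ln[A] = ln[A]₀ - k·t = ln(1.2) - (0.106)·(9) = 0.1823 - 0.9540 = -0.7717
[A] = e^(-0.7717) = 0.4622 M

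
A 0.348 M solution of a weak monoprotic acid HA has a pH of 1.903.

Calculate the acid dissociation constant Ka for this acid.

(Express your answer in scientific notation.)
K_a = 4.66e-04

[H⁺] = 10^(−pH) = 10^(−1.903) = 1.250e-02 M. For HA ⇌ H⁺ + A⁻, Ka = x²/(C − x) = (1.250e-02)²/(0.348 − 1.250e-02) = 4.66e-04.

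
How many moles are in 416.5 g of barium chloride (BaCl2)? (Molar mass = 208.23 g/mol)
Moles = 416.5 g ÷ 208.23 g/mol = 2 mol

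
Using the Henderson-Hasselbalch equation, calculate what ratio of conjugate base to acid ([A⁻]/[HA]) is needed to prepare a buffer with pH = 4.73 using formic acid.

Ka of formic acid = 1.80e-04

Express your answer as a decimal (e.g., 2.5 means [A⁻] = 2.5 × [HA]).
[A⁻]/[HA] = 9.667

pKa = −log(1.80e-04) = 3.7447. pH = pKa + log([A⁻]/[HA]). 4.73 = 3.7447 + log(ratio). log(ratio) = 4.73 − 3.7447 = 0.9853. ratio = 10^(0.9853) = 9.667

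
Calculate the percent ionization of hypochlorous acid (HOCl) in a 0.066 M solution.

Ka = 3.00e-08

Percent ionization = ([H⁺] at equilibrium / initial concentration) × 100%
Percent ionization = 0.0674%

Let x = [H⁺]. Ka = x²/(C - x) ⇒ x² + (3.00e-08)x - (3.00e-08)(0.066) = 0. x = 4.4482e-05. Percent = (4.4482e-05/0.066) × 100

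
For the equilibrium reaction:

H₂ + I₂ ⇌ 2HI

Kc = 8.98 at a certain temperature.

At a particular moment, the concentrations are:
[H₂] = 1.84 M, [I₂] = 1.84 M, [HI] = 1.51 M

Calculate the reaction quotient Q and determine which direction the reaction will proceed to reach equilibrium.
Q = 0.673, Q < K, reaction proceeds forward (toward products)

Q = ([HI]^2) / ([H₂] × [I₂])
  = ((1.51)^2) / ((1.84)·(1.84)) = 2.2801/3.3856 = 0.6735
Since Q = 0.6735 < Kc = 8.98, the reaction proceeds forward (toward products) to reach equilibrium.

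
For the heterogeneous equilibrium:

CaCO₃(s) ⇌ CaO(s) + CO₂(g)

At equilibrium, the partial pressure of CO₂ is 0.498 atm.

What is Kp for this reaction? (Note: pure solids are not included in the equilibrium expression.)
K_p = 0.498

Solids (CaCO₃, CaO) have activity 1 and are excluded.
Kp = P(CO₂) = 0.498.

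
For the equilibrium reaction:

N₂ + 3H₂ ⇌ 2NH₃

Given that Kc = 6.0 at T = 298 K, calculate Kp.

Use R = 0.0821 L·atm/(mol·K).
K_p = 0.0100

Δn = (moles gaseous products) − (moles gaseous reactants) = -2
T = 298 K; RT = 0.0821 × 298 = 24.4658
Kp = Kc·(RT)^Δn = 6.0 × (24.4658)^-2 = 6.0 × 0.00167063 = 0.0100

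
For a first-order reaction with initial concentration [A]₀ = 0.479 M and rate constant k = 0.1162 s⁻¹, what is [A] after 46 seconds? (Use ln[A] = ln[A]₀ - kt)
0.0023 M

ln[A] = ln[A]₀ - k·t = ln(0.479) - (0.1162)·(46) = -0.7361 - 5.3452 = -6.0813
[A] = e^(-6.0813) = 0.0023 M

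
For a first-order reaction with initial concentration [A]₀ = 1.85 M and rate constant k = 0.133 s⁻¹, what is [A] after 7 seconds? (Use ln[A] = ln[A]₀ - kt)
0.7292 M

ln[A] = ln[A]₀ - k·t = ln(1.85) - (0.133)·(7) = 0.6152 - 0.9310 = -0.3158
[A] = e^(-0.3158) = 0.7292 M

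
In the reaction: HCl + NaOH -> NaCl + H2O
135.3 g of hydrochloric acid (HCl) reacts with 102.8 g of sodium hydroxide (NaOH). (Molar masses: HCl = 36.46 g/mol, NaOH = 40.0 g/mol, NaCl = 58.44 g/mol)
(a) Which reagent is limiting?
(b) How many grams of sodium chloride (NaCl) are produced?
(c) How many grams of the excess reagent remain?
(a) NaOH, (b) 150.2 g, (c) 41.6 g

Moles of HCl = 135.3 g ÷ 36.46 g/mol = 3.71092 mol
Moles of NaOH = 102.8 g ÷ 40.0 g/mol = 2.57 mol
Moles ÷ coefficient: HCl: 3.71092/1 = 3.711, NaOH: 2.57/1 = 2.57
(a) NaOH has the smaller value, so NaOH is the limiting reagent.
(b) Moles of NaCl = 2.57 mol NaOH × (1/1) = 2.57 mol; mass = 2.57 mol × 58.44 g/mol = 150.2 g
(c) HCl consumed = 2.57 × (1/1) = 2.57 mol; remaining = 3.71092 − 2.57 = 1.14092 mol; mass = 1.14092 mol × 36.46 g/mol = 41.6 g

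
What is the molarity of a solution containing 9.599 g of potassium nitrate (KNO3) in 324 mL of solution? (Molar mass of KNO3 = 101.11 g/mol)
Moles of KNO3 = 9.599 g ÷ 101.11 g/mol = 0.0949362 mol
Volume = 324 mL = 0.324 L
Molarity = 0.0949362 mol ÷ 0.324 L = 0.293 M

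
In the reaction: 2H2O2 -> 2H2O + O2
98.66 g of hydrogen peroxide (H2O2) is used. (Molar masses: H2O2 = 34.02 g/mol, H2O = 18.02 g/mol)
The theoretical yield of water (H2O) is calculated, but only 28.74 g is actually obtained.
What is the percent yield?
Moles of H2O2 = 98.66 g ÷ 34.02 g/mol = 2.90006 mol
Mole ratio: 2 mol H2O / 2 mol H2O2
Moles of H2O = 2.90006 × (2/2) = 2.90006 mol
Theoretical yield = 2.90006 mol × 18.02 g/mol = 52.259 g
Actual yield = 28.74 g
Percent yield = (28.74 / 52.259) × 100% = 55.0%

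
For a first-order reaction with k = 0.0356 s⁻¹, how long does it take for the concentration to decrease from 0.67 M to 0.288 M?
23.72 s

From ln[A] = ln[A]₀ - k·t: t = ln([A]₀/[A])/k = ln(0.67/0.288)/0.0356 = ln(2.3264)/0.0356 = 0.8443/0.0356 = 23.72 s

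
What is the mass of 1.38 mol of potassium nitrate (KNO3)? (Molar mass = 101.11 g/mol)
Mass = 1.38 mol × 101.11 g/mol = 139.5 g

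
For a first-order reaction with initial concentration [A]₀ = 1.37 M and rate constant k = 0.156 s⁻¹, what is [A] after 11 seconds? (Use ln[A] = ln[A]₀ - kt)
0.2463 M

ln[A] = ln[A]₀ - k·t = ln(1.37) - (0.156)·(11) = 0.3148 - 1.7160 = -1.4012
[A] = e^(-1.4012) = 0.2463 M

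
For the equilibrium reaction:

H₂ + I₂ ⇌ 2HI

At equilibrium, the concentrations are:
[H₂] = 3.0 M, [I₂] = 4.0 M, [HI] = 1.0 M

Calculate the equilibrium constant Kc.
K_c = 0.0833

Kc = ([HI]^2) / ([H₂] × [I₂])
   = ((1.0)^2) / ((3.0)·(4.0))
   = 1 / 12 = 0.0833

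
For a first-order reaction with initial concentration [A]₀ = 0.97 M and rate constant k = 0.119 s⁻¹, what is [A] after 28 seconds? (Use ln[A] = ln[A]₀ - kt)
0.0346 M

ln[A] = ln[A]₀ - k·t = ln(0.97) - (0.119)·(28) = -0.0305 - 3.3320 = -3.3625
[A] = e^(-3.3625) = 0.0346 M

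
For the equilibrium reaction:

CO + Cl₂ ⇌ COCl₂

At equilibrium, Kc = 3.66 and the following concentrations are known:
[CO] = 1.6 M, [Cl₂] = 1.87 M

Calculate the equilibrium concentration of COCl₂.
[COCl₂] = 10.9507 M

Kc = ([COCl₂]) / ([CO] × [Cl₂]) = 3.66
[COCl₂]^1 = Kc · (reactant terms)/(other product terms) = 3.66 · 2.992 / 1 = 10.951
[COCl₂] = 10.9507 M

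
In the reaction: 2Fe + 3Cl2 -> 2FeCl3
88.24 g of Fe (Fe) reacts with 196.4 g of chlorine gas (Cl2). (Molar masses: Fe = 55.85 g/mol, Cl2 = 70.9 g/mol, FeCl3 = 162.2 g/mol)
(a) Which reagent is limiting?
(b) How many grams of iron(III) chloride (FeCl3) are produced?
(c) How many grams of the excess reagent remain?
(a) Fe, (b) 256.3 g, (c) 28.37 g

Moles of Fe = 88.24 g ÷ 55.85 g/mol = 1.57995 mol
Moles of Cl2 = 196.4 g ÷ 70.9 g/mol = 2.7701 mol
Moles ÷ coefficient: Fe: 1.57995/2 = 0.79, Cl2: 2.7701/3 = 0.9234
(a) Fe has the smaller value, so Fe is the limiting reagent.
(b) Moles of FeCl3 = 1.57995 mol Fe × (2/2) = 1.57995 mol; mass = 1.57995 mol × 162.2 g/mol = 256.3 g
(c) Cl2 consumed = 1.57995 × (3/2) = 2.36992 mol; remaining = 2.7701 − 2.36992 = 0.400179 mol; mass = 0.400179 mol × 70.9 g/mol = 28.37 g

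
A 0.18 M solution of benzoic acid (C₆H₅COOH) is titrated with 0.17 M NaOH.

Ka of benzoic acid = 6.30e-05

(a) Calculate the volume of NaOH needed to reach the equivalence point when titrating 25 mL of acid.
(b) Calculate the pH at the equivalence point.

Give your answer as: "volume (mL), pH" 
V = 26.5 mL, pH = 8.57

(a) At equivalence: moles acid = moles base.
moles acid = 0.18 × 0.025 = 0.0045 mol; V_NaOH = 0.0045/0.17 = 0.02647 L = 26.5 mL.
(b) At equivalence, all acid → conjugate base A⁻ at [A⁻] = 0.0045/0.05147 = 0.08743 M.
Kb = Kw/Ka = 1.0e-14/6.30e-05 = 1.587e-10; [OH⁻] = √(Kb·[A⁻]) = 3.725e-06; pOH = 5.43; pH = 14 − pOH = 8.57.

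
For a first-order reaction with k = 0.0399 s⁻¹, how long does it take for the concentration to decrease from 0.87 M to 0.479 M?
14.96 s

From ln[A] = ln[A]₀ - k·t: t = ln([A]₀/[A])/k = ln(0.87/0.479)/0.0399 = ln(1.8163)/0.0399 = 0.5968/0.0399 = 14.96 s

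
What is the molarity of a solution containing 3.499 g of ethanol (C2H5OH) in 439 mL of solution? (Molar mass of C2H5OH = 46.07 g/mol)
Moles of C2H5OH = 3.499 g ÷ 46.07 g/mol = 0.0759496 mol
Volume = 439 mL = 0.439 L
Molarity = 0.0759496 mol ÷ 0.439 L = 0.173 M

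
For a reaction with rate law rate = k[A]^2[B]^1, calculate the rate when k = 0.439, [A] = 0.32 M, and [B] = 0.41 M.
0.01843 M/s

rate = k·[A]^2·[B]^1 = 0.439·(0.32)^2·(0.41)^1 = 0.439·0.1024·0.41 = 0.01843 M/s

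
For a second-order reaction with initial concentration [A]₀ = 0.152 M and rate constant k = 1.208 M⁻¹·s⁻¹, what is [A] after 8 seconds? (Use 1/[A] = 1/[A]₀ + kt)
0.0616 M

1/[A] = 1/[A]₀ + k·t = 1/0.152 + (1.208)·(8) = 6.5789 + 9.6640 = 16.2429
[A] = 1/16.2429 = 0.0616 M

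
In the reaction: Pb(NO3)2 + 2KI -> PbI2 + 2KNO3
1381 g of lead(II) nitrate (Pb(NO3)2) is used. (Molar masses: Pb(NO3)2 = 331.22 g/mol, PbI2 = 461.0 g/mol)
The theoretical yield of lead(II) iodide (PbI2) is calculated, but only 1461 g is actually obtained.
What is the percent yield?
Moles of Pb(NO3)2 = 1381 g ÷ 331.22 g/mol = 4.16943 mol
Mole ratio: 1 mol PbI2 / 1 mol Pb(NO3)2
Moles of PbI2 = 4.16943 × (1/1) = 4.16943 mol
Theoretical yield = 4.16943 mol × 461.0 g/mol = 1922.1 g
Actual yield = 1461 g
Percent yield = (1461 / 1922.1) × 100% = 76.0%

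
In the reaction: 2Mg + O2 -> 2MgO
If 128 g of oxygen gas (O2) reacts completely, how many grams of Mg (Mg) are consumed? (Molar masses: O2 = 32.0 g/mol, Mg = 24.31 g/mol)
Moles of O2 = 128 g ÷ 32.0 g/mol = 4 mol
Mole ratio: 2 mol Mg / 1 mol O2
Moles of Mg = 4 × (2/1) = 8 mol
Mass of Mg = 8 mol × 24.31 g/mol = 194.5 g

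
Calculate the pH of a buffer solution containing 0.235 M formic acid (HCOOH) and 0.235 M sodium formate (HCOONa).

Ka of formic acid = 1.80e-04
pH = 3.74

pKa = -log(1.80e-04) = 3.74. pH = pKa + log([A⁻]/[HA]) = 3.74 + log(0.235/0.235)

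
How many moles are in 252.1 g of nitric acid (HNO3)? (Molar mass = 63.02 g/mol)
Moles = 252.1 g ÷ 63.02 g/mol = 4 mol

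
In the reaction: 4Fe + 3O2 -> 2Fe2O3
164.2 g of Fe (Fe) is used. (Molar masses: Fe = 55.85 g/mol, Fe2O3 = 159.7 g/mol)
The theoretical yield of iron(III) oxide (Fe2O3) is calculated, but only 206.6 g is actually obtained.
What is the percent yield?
Moles of Fe = 164.2 g ÷ 55.85 g/mol = 2.94002 mol
Mole ratio: 2 mol Fe2O3 / 4 mol Fe
Moles of Fe2O3 = 2.94002 × (2/4) = 1.47001 mol
Theoretical yield = 1.47001 mol × 159.7 g/mol = 234.76 g
Actual yield = 206.6 g
Percent yield = (206.6 / 234.76) × 100% = 88.0%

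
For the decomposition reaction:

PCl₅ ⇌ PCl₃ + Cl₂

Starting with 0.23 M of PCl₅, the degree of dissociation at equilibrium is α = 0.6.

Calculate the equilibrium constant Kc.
K_c = 0.2070

x = α·[A]₀ = 0.6 × 0.23 = 0.138 M dissociated.
At eq: [PCl₅] = 0.23 − 0.138 = 0.092 M; [PCl₃] = [Cl₂] = x = 0.138 M.
Kc = [PCl₃][Cl₂]/[PCl₅] = (0.138)²/0.092 = 0.207.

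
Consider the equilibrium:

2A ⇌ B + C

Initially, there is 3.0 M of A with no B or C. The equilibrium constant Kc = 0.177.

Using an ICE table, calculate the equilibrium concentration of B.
[B] = 0.685 M

ICE: [A] = 3.0 − 2x, [B] = [C] = x.
Kc = x²/(3.0 − 2x)² = 0.177 ⇒ √Kc = x/(3.0 − 2x).
x = √0.177·3.0/(1 + 2√0.177) = 0.42071·3.0/1.8414 = 0.68541.
[B] = x = 0.685 M.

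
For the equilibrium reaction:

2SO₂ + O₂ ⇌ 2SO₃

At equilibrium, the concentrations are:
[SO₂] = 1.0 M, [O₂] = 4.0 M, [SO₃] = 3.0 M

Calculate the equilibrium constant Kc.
K_c = 2.2500

Kc = ([SO₃]^2) / ([SO₂]^2 × [O₂])
   = ((3.0)^2) / ((1.0)^2·(4.0))
   = 9 / 4 = 2.2500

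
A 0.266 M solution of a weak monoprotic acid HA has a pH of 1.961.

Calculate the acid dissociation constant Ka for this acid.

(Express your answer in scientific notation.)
K_a = 4.69e-04

[H⁺] = 10^(−pH) = 10^(−1.961) = 1.094e-02 M. For HA ⇌ H⁺ + A⁻, Ka = x²/(C − x) = (1.094e-02)²/(0.266 − 1.094e-02) = 4.69e-04.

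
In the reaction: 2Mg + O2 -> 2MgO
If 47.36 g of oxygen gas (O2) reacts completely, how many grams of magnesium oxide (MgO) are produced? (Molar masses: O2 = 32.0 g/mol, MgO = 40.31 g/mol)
Moles of O2 = 47.36 g ÷ 32.0 g/mol = 1.48 mol
Mole ratio: 2 mol MgO / 1 mol O2
Moles of MgO = 1.48 × (2/1) = 2.96 mol
Mass of MgO = 2.96 mol × 40.31 g/mol = 119.3 g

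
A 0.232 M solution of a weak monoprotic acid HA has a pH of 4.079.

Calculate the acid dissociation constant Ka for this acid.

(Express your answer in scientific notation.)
K_a = 3.00e-08

[H⁺] = 10^(−pH) = 10^(−4.079) = 8.337e-05 M. For HA ⇌ H⁺ + A⁻, Ka = x²/(C − x) = (8.337e-05)²/(0.232 − 8.337e-05) = 3.00e-08.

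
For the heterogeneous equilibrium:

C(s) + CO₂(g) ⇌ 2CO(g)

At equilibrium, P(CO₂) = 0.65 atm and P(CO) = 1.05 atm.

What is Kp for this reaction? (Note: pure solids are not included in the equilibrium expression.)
K_p = 1.696

Solid C is excluded.
Kp = P(CO)²/P(CO₂) = (1.05)²/0.65 = 1.103/0.65 = 1.696.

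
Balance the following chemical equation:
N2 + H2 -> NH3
Balanced equation:
N2 + 3H2 -> 2NH3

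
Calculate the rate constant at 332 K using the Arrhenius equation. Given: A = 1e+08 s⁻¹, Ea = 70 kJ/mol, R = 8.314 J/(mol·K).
9.69e-04 s⁻¹

k = A·exp(-Ea/(R·T)) = 1e+08·exp(-70000/(8.314·332)) = 1e+08·exp(-25.3600) = 1e+08·9.6889e-12 = 9.69e-04 s⁻¹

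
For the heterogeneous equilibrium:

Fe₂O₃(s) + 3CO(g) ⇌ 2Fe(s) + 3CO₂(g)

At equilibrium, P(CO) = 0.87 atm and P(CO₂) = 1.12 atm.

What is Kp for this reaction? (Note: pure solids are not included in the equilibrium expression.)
K_p = 2.134

Solids (Fe₂O₃, Fe) are excluded.
Kp = P(CO₂)³/P(CO)³ = (1.12)³/(0.87)³ = 1.405/0.6585 = 2.134.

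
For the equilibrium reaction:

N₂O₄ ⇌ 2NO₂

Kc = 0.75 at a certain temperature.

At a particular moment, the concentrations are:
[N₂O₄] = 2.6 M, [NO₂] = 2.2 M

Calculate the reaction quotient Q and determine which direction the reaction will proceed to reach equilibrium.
Q = 1.862, Q > K, reaction proceeds reverse (toward reactants)

Q = ([NO₂]^2) / ([N₂O₄])
  = ((2.2)^2) / ((2.6)) = 4.84/2.6 = 1.862
Since Q = 1.862 > Kc = 0.75, the reaction proceeds reverse (toward reactants) to reach equilibrium.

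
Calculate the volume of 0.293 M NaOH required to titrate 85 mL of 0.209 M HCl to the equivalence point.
V_{base} = 60.6 mL

At equivalence: moles acid = moles base.
moles HCl = 0.209 M × 0.085 L = 0.017765 mol
V_NaOH = 0.017765 mol ÷ 0.293 M = 0.06063 L = 60.6 mL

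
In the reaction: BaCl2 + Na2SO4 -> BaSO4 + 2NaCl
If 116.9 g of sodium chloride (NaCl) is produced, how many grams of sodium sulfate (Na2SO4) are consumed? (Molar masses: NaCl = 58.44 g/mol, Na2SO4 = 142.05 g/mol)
Moles of NaCl = 116.9 g ÷ 58.44 g/mol = 2.00034 mol
Mole ratio: 1 mol Na2SO4 / 2 mol NaCl
Moles of Na2SO4 = 2.00034 × (1/2) = 1.00017 mol
Mass of Na2SO4 = 1.00017 mol × 142.05 g/mol = 142.1 g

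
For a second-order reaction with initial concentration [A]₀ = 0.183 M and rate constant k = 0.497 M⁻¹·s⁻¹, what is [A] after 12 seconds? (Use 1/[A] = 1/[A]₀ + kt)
0.0875 M

1/[A] = 1/[A]₀ + k·t = 1/0.183 + (0.497)·(12) = 5.4645 + 5.9640 = 11.4285
[A] = 1/11.4285 = 0.0875 M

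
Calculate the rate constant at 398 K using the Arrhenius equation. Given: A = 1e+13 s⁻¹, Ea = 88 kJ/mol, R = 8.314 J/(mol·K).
2.82e+01 s⁻¹

k = A·exp(-Ea/(R·T)) = 1e+13·exp(-88000/(8.314·398)) = 1e+13·exp(-26.5944) = 1e+13·2.8198e-12 = 2.82e+01 s⁻¹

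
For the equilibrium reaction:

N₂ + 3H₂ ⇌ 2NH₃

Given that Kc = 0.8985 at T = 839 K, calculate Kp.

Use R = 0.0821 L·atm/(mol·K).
K_p = 1.89e-04

Δn = (moles gaseous products) − (moles gaseous reactants) = -2
T = 839 K; RT = 0.0821 × 839 = 68.8819
Kp = Kc·(RT)^Δn = 0.8985 × (68.8819)^-2 = 0.8985 × 0.000210761 = 1.89e-04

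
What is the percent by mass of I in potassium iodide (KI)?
Mass of I in formula = 126.9 × 1 = 126.9 g/mol
Molar mass = 166.0 g/mol
% I = (126.9/166.0) × 100% = 76.45%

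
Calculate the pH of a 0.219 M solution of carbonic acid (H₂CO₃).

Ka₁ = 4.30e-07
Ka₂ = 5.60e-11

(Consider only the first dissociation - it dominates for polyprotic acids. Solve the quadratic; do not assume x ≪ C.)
pH = 3.51

x² + Ka₁·x − Ka₁·C = 0 with Ka₁ = 4.30e-07, C = 0.219.
x = (−Ka₁ + √(Ka₁² + 4·Ka₁·C))/2 = 3.0666e-04 M, so pH = 3.51.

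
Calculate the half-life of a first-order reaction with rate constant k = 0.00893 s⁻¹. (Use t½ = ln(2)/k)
77.62 s

t½ = ln(2)/k = 0.6931/0.00893 = 77.62 s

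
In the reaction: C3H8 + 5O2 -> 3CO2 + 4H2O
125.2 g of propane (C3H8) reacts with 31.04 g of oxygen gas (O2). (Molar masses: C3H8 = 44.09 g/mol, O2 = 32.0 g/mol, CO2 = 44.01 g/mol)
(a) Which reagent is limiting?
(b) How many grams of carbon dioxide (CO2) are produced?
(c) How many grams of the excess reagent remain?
(a) O2, (b) 25.61 g, (c) 116.6 g

Moles of C3H8 = 125.2 g ÷ 44.09 g/mol = 2.83965 mol
Moles of O2 = 31.04 g ÷ 32.0 g/mol = 0.97 mol
Moles ÷ coefficient: C3H8: 2.83965/1 = 2.84, O2: 0.97/5 = 0.194
(a) O2 has the smaller value, so O2 is the limiting reagent.
(b) Moles of CO2 = 0.97 mol O2 × (3/5) = 0.582 mol; mass = 0.582 mol × 44.01 g/mol = 25.61 g
(c) C3H8 consumed = 0.97 × (1/5) = 0.194 mol; remaining = 2.83965 − 0.194 = 2.64565 mol; mass = 2.64565 mol × 44.09 g/mol = 116.6 g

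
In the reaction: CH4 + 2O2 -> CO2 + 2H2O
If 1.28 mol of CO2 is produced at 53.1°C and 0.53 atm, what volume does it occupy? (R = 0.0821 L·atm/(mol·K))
T = 53.1°C + 273.15 = 326.25 K
V = nRT/P = (1.28 × 0.0821 × 326.25) / 0.53
V = 64.69 L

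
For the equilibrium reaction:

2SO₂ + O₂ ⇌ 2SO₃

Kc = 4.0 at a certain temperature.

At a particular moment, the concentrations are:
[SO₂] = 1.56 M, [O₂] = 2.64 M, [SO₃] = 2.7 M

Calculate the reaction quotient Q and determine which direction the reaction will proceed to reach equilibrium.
Q = 1.135, Q < K, reaction proceeds forward (toward products)

Q = ([SO₃]^2) / ([SO₂]^2 × [O₂])
  = ((2.7)^2) / ((1.56)^2·(2.64)) = 7.29/6.4247 = 1.135
Since Q = 1.135 < Kc = 4.0, the reaction proceeds forward (toward products) to reach equilibrium.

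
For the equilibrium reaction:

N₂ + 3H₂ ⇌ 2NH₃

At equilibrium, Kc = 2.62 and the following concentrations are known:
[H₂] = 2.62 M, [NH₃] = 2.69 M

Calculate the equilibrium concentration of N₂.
[N₂] = 0.1536 M

Kc = ([NH₃]^2) / ([N₂] × [H₂]^3) = 2.62
[N₂]^1 = (product terms)/(Kc · other reactant terms) = 7.2361 / (2.62 · 17.985) = 0.15357
[N₂] = 0.1536 M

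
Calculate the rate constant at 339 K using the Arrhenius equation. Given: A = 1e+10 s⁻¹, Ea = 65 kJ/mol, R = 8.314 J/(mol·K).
9.64e-01 s⁻¹

k = A·exp(-Ea/(R·T)) = 1e+10·exp(-65000/(8.314·339)) = 1e+10·exp(-23.0624) = 1e+10·9.6415e-11 = 9.64e-01 s⁻¹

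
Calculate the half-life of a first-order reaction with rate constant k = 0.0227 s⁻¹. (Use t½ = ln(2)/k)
30.54 s

t½ = ln(2)/k = 0.6931/0.0227 = 30.54 s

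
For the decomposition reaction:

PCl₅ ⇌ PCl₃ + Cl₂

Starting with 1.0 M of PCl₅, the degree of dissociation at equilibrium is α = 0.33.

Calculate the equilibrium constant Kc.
K_c = 0.1625

x = α·[A]₀ = 0.33 × 1.0 = 0.33 M dissociated.
At eq: [PCl₅] = 1.0 − 0.33 = 0.67 M; [PCl₃] = [Cl₂] = x = 0.33 M.
Kc = [PCl₃][Cl₂]/[PCl₅] = (0.33)²/0.67 = 0.1625.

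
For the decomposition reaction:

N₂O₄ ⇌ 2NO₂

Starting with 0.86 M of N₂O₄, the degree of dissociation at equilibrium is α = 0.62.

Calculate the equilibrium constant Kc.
K_c = 3.4798

x = α·[A]₀ = 0.62 × 0.86 = 0.5332 M dissociated.
At eq: [N₂O₄] = 0.86 − 0.5332 = 0.3268 M; [NO₂] = 2x = 1.066 M.
Kc = [NO₂]²/[N₂O₄] = (1.066)²/0.3268 = 3.48.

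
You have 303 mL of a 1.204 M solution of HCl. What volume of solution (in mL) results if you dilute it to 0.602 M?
Using M₁V₁ = M₂V₂:
1.204 × 303 = 0.602 × V₂
V₂ = (1.204 × 303) / 0.602 = 606 mL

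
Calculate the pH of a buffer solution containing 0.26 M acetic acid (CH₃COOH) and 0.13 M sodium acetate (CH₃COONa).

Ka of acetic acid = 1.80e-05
pH = 4.44

pKa = -log(1.80e-05) = 4.74. pH = pKa + log([A⁻]/[HA]) = 4.74 + log(0.13/0.26)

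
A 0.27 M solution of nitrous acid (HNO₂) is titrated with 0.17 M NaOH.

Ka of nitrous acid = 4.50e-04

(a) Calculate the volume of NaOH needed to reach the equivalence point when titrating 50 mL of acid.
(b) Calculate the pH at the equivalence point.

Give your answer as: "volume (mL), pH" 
V = 79.4 mL, pH = 8.18

(a) At equivalence: moles acid = moles base.
moles acid = 0.27 × 0.05 = 0.0135 mol; V_NaOH = 0.0135/0.17 = 0.07941 L = 79.4 mL.
(b) At equivalence, all acid → conjugate base A⁻ at [A⁻] = 0.0135/0.1294 = 0.1043 M.
Kb = Kw/Ka = 1.0e-14/4.50e-04 = 2.222e-11; [OH⁻] = √(Kb·[A⁻]) = 1.523e-06; pOH = 5.82; pH = 14 − pOH = 8.18.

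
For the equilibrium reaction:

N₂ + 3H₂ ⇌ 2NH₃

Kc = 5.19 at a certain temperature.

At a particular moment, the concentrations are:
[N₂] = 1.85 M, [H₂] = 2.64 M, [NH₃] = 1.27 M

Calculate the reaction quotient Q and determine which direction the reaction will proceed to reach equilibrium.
Q = 0.047, Q < K, reaction proceeds forward (toward products)

Q = ([NH₃]^2) / ([N₂] × [H₂]^3)
  = ((1.27)^2) / ((1.85)·(2.64)^3) = 1.6129/34.04 = 0.04738
Since Q = 0.04738 < Kc = 5.19, the reaction proceeds forward (toward products) to reach equilibrium.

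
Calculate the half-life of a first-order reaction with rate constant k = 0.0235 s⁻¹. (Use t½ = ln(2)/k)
29.50 s

t½ = ln(2)/k = 0.6931/0.0235 = 29.50 s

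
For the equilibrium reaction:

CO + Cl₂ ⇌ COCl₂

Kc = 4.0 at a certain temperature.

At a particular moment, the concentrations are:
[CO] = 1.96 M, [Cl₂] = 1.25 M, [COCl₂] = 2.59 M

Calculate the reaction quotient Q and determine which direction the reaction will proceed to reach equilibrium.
Q = 1.057, Q < K, reaction proceeds forward (toward products)

Q = ([COCl₂]) / ([CO] × [Cl₂])
  = ((2.59)) / ((1.96)·(1.25)) = 2.59/2.45 = 1.057
Since Q = 1.057 < Kc = 4.0, the reaction proceeds forward (toward products) to reach equilibrium.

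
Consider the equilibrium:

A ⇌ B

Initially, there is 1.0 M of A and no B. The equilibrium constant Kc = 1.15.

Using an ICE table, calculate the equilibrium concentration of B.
[B] = 0.535 M

ICE: [A] = 1.0 − x, [B] = x.
Kc = x/(1.0 − x) = 1.15 ⇒ x = 1.15·1.0/(1 + 1.15) = 1.15/2.15 = 0.5349.
[B] = x = 0.535 M.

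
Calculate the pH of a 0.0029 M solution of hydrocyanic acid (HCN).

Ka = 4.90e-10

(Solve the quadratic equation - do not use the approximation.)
pH = 5.92

x² + Ka×x - Ka×C = 0. Using quadratic formula: [H⁺] = 1.1918e-06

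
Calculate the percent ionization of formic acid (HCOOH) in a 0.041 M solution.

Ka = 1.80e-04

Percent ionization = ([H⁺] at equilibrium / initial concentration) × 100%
Percent ionization = 6.41%

Let x = [H⁺]. Ka = x²/(C - x) ⇒ x² + (1.80e-04)x - (1.80e-04)(0.041) = 0. x = 2.6281e-03. Percent = (2.6281e-03/0.041) × 100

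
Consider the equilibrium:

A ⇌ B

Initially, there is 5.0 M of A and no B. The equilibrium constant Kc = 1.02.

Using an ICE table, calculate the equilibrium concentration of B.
[B] = 2.525 M

ICE: [A] = 5.0 − x, [B] = x.
Kc = x/(5.0 − x) = 1.02 ⇒ x = 1.02·5.0/(1 + 1.02) = 5.1/2.02 = 2.525.
[B] = x = 2.525 M.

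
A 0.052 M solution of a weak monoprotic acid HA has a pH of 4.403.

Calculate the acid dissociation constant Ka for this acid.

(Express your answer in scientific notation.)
K_a = 3.01e-08

[H⁺] = 10^(−pH) = 10^(−4.403) = 3.954e-05 M. For HA ⇌ H⁺ + A⁻, Ka = x²/(C − x) = (3.954e-05)²/(0.052 − 3.954e-05) = 3.01e-08.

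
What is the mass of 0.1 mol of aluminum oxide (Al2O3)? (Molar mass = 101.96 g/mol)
Mass = 0.1 mol × 101.96 g/mol = 10.2 g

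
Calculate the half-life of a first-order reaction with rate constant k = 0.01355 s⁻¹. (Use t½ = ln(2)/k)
51.15 s

t½ = ln(2)/k = 0.6931/0.01355 = 51.15 s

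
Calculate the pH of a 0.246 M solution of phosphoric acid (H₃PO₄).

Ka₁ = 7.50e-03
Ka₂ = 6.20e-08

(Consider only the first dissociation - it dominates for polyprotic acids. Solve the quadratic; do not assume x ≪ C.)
pH = 1.40

x² + Ka₁·x − Ka₁·C = 0 with Ka₁ = 7.50e-03, C = 0.246.
x = (−Ka₁ + √(Ka₁² + 4·Ka₁·C))/2 = 3.9367e-02 M, so pH = 1.40.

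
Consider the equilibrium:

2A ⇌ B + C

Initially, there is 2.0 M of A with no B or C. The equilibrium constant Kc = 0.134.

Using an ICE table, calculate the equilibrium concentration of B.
[B] = 0.423 M

ICE: [A] = 2.0 − 2x, [B] = [C] = x.
Kc = x²/(2.0 − 2x)² = 0.134 ⇒ √Kc = x/(2.0 − 2x).
x = √0.134·2.0/(1 + 2√0.134) = 0.36606·2.0/1.7321 = 0.42267.
[B] = x = 0.423 M.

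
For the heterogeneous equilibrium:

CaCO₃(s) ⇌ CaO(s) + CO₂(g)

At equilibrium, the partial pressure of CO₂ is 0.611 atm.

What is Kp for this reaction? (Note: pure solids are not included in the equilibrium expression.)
K_p = 0.611

Solids (CaCO₃, CaO) have activity 1 and are excluded.
Kp = P(CO₂) = 0.611.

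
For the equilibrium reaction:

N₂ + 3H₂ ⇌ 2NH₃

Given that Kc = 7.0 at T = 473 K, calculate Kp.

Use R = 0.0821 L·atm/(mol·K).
K_p = 0.0046

Δn = (moles gaseous products) − (moles gaseous reactants) = -2
T = 473 K; RT = 0.0821 × 473 = 38.8333
Kp = Kc·(RT)^Δn = 7.0 × (38.8333)^-2 = 7.0 × 0.000663119 = 0.0046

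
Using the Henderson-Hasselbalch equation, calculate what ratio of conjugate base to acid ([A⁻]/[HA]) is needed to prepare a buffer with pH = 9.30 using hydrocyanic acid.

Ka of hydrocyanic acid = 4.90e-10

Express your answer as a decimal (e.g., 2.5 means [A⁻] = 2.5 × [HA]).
[A⁻]/[HA] = 0.978

pKa = −log(4.90e-10) = 9.3098. pH = pKa + log([A⁻]/[HA]). 9.30 = 9.3098 + log(ratio). log(ratio) = 9.30 − 9.3098 = -0.0098. ratio = 10^(-0.0098) = 0.978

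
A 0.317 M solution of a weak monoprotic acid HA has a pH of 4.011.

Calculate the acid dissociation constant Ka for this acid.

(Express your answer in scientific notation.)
K_a = 3.00e-08

[H⁺] = 10^(−pH) = 10^(−4.011) = 9.750e-05 M. For HA ⇌ H⁺ + A⁻, Ka = x²/(C − x) = (9.750e-05)²/(0.317 − 9.750e-05) = 3.00e-08.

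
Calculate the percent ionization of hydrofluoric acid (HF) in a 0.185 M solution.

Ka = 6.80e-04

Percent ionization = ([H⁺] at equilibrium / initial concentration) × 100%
Percent ionization = 5.88%

Let x = [H⁺]. Ka = x²/(C - x) ⇒ x² + (6.80e-04)x - (6.80e-04)(0.185) = 0. x = 1.0881e-02. Percent = (1.0881e-02/0.185) × 100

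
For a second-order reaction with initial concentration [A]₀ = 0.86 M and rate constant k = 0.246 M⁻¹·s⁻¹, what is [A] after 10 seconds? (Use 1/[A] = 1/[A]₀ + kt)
0.2760 M

1/[A] = 1/[A]₀ + k·t = 1/0.86 + (0.246)·(10) = 1.1628 + 2.4600 = 3.6228
[A] = 1/3.6228 = 0.2760 M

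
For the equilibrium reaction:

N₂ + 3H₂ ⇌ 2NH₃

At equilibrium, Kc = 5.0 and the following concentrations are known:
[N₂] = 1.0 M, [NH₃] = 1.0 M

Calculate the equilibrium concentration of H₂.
[H₂] = 0.5848 M

Kc = ([NH₃]^2) / ([N₂] × [H₂]^3) = 5.0
[H₂]^3 = (product terms)/(Kc · other reactant terms) = 1 / (5.0 · 1) = 0.2
[H₂] = (0.2)^(1/3) = 0.5848 M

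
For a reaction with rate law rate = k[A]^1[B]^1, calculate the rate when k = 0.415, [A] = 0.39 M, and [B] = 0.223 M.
0.03609 M/s

rate = k·[A]^1·[B]^1 = 0.415·(0.39)^1·(0.223)^1 = 0.415·0.39·0.223 = 0.03609 M/s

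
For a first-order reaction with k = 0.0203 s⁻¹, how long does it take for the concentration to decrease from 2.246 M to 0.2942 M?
100.13 s

From ln[A] = ln[A]₀ - k·t: t = ln([A]₀/[A])/k = ln(2.246/0.2942)/0.0203 = ln(7.6343)/0.0203 = 2.0326/0.0203 = 100.13 s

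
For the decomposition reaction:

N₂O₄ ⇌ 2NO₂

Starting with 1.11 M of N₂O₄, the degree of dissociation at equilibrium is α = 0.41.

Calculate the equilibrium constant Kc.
K_c = 1.2650

x = α·[A]₀ = 0.41 × 1.11 = 0.4551 M dissociated.
At eq: [N₂O₄] = 1.11 − 0.4551 = 0.6549 M; [NO₂] = 2x = 0.9102 M.
Kc = [NO₂]²/[N₂O₄] = (0.9102)²/0.6549 = 1.265.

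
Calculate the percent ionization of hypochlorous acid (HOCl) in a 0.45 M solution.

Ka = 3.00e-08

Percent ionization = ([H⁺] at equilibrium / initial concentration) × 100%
Percent ionization = 0.0258%

Let x = [H⁺]. Ka = x²/(C - x) ⇒ x² + (3.00e-08)x - (3.00e-08)(0.45) = 0. x = 1.1617e-04. Percent = (1.1617e-04/0.45) × 100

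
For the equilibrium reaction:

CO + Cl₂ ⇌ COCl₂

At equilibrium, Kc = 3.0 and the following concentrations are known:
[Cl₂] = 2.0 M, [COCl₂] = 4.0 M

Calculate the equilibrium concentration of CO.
[CO] = 0.6667 M

Kc = ([COCl₂]) / ([CO] × [Cl₂]) = 3.0
[CO]^1 = (product terms)/(Kc · other reactant terms) = 4 / (3.0 · 2) = 0.66667
[CO] = 0.6667 M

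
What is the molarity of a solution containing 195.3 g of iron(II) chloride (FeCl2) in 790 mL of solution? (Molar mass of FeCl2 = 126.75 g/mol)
Moles of FeCl2 = 195.3 g ÷ 126.75 g/mol = 1.54083 mol
Volume = 790 mL = 0.79 L
Molarity = 1.54083 mol ÷ 0.79 L = 1.95 M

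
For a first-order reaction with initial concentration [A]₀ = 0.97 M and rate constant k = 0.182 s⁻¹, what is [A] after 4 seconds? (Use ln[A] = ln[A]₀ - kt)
0.4684 M

ln[A] = ln[A]₀ - k·t = ln(0.97) - (0.182)·(4) = -0.0305 - 0.7280 = -0.7585
[A] = e^(-0.7585) = 0.4684 M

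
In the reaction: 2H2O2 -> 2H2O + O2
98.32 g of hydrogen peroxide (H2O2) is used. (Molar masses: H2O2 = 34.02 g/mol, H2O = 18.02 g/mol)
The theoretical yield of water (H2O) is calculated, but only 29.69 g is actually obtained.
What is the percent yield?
Moles of H2O2 = 98.32 g ÷ 34.02 g/mol = 2.89006 mol
Mole ratio: 2 mol H2O / 2 mol H2O2
Moles of H2O = 2.89006 × (2/2) = 2.89006 mol
Theoretical yield = 2.89006 mol × 18.02 g/mol = 52.079 g
Actual yield = 29.69 g
Percent yield = (29.69 / 52.079) × 100% = 57.0%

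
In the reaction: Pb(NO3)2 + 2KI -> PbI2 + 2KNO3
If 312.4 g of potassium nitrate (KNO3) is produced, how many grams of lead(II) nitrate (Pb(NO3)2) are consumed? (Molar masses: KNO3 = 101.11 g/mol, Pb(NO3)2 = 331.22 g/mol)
Moles of KNO3 = 312.4 g ÷ 101.11 g/mol = 3.0897 mol
Mole ratio: 1 mol Pb(NO3)2 / 2 mol KNO3
Moles of Pb(NO3)2 = 3.0897 × (1/2) = 1.54485 mol
Mass of Pb(NO3)2 = 1.54485 mol × 331.22 g/mol = 511.7 g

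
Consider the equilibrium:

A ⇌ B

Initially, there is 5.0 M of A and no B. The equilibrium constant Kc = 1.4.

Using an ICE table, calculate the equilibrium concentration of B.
[B] = 2.917 M

ICE: [A] = 5.0 − x, [B] = x.
Kc = x/(5.0 − x) = 1.4 ⇒ x = 1.4·5.0/(1 + 1.4) = 7/2.4 = 2.917.
[B] = x = 2.917 M.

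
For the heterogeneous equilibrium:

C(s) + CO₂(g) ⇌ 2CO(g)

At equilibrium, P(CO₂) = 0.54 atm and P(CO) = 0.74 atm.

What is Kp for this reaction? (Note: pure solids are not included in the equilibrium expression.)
K_p = 1.014

Solid C is excluded.
Kp = P(CO)²/P(CO₂) = (0.74)²/0.54 = 0.5476/0.54 = 1.014.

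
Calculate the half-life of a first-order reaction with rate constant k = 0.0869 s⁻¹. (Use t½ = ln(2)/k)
7.98 s

t½ = ln(2)/k = 0.6931/0.0869 = 7.98 s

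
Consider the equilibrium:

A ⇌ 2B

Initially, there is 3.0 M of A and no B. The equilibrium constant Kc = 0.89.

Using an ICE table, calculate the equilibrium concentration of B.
[B] = 1.427 M

ICE: [A] = 3.0 − x, [B] = 2x.
Kc = (2x)²/(3.0 − x) = 0.89 ⇒ 4x² + 0.89x − 2.67 = 0.
x = (−0.89 + √(0.89² + 4·4·2.67))/(2·4) = (−0.89 + √43.512)/8 = 0.7133.
[B] = 2x = 1.427 M.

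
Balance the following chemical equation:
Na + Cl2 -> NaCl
Balanced equation:
2Na + Cl2 -> 2NaCl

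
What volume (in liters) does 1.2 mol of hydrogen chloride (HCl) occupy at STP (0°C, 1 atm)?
At STP, 1 mol of gas occupies 22.4 L
Volume = 1.2 mol × 22.4 L/mol = 26.88 L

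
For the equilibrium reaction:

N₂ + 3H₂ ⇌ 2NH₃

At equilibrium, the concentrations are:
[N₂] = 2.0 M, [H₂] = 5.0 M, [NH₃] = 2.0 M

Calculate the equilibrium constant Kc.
K_c = 0.0160

Kc = ([NH₃]^2) / ([N₂] × [H₂]^3)
   = ((2.0)^2) / ((2.0)·(5.0)^3)
   = 4 / 250 = 0.0160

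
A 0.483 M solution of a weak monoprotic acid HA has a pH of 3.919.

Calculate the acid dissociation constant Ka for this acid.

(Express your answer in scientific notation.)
K_a = 3.01e-08

[H⁺] = 10^(−pH) = 10^(−3.919) = 1.205e-04 M. For HA ⇌ H⁺ + A⁻, Ka = x²/(C − x) = (1.205e-04)²/(0.483 − 1.205e-04) = 3.01e-08.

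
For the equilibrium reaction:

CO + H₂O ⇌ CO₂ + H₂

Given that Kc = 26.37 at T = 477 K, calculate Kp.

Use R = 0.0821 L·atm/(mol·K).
K_p = 26.3700

Δn = (moles gaseous products) − (moles gaseous reactants) = 0
T = 477 K; RT = 0.0821 × 477 = 39.1617
Kp = Kc·(RT)^Δn = 26.37 × (39.1617)^0 = 26.37 × 1 = 26.3700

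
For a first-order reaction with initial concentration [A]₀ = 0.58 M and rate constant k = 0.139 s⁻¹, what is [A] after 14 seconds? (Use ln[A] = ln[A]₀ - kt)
0.0828 M

ln[A] = ln[A]₀ - k·t = ln(0.58) - (0.139)·(14) = -0.5447 - 1.9460 = -2.4907
[A] = e^(-2.4907) = 0.0828 M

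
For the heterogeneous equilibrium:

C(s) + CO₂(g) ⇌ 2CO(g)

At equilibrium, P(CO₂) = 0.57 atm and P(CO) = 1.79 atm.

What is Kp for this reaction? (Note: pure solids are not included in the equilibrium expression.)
K_p = 5.621

Solid C is excluded.
Kp = P(CO)²/P(CO₂) = (1.79)²/0.57 = 3.204/0.57 = 5.621.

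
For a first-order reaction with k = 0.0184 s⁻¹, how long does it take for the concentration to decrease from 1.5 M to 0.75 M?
37.67 s

From ln[A] = ln[A]₀ - k·t: t = ln([A]₀/[A])/k = ln(1.5/0.75)/0.0184 = ln(2.0000)/0.0184 = 0.6931/0.0184 = 37.67 s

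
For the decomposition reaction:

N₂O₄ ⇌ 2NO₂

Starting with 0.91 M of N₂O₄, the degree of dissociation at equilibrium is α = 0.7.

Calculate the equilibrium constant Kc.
K_c = 5.9453

x = α·[A]₀ = 0.7 × 0.91 = 0.637 M dissociated.
At eq: [N₂O₄] = 0.91 − 0.637 = 0.273 M; [NO₂] = 2x = 1.274 M.
Kc = [NO₂]²/[N₂O₄] = (1.274)²/0.273 = 5.945.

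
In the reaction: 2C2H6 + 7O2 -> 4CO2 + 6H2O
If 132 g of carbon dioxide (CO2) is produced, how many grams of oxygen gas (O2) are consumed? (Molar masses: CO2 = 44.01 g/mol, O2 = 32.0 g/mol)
Moles of CO2 = 132 g ÷ 44.01 g/mol = 2.99932 mol
Mole ratio: 7 mol O2 / 4 mol CO2
Moles of O2 = 2.99932 × (7/4) = 5.24881 mol
Mass of O2 = 5.24881 mol × 32.0 g/mol = 168 g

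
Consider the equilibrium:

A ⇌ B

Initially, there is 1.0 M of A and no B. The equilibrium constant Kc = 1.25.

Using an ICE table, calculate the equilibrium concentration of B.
[B] = 0.556 M

ICE: [A] = 1.0 − x, [B] = x.
Kc = x/(1.0 − x) = 1.25 ⇒ x = 1.25·1.0/(1 + 1.25) = 1.25/2.25 = 0.5556.
[B] = x = 0.556 M.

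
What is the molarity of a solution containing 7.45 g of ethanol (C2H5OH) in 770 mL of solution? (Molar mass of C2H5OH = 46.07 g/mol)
Moles of C2H5OH = 7.45 g ÷ 46.07 g/mol = 0.16171 mol
Volume = 770 mL = 0.77 L
Molarity = 0.16171 mol ÷ 0.77 L = 0.21 M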